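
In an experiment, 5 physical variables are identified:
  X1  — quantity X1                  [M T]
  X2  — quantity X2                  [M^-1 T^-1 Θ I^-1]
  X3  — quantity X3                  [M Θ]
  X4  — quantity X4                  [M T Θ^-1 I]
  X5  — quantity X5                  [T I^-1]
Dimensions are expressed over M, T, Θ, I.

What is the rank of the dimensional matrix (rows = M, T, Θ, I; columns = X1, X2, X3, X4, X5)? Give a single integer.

3

Exponent matrix [M,T,Θ,I] × [X1,X2,X3,X4,X5]:
  M: [ 1 -1  1  1  0]
  T: [ 1 -1  0  1  1]
  Θ: [ 0  1  1 -1  0]
  I: [ 0 -1  0  1 -1]
Echelon form has 3 nonzero rows (pivots: X1,X2,X3)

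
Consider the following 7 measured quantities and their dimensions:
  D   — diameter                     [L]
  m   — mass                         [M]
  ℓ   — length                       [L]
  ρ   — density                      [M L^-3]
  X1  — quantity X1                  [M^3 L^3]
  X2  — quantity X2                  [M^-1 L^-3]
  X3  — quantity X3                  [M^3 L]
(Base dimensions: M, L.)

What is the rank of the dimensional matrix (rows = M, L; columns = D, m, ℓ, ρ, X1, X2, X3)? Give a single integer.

2

Write exponents as rows M,L / cols D,m,ℓ,ρ,X1,X2,X3:
  M: [ 0  1  0  1  3 -1  3]
  L: [ 1  0  1 -3  3 -3  1]
Echelon form has 2 nonzero rows (pivots: D,m)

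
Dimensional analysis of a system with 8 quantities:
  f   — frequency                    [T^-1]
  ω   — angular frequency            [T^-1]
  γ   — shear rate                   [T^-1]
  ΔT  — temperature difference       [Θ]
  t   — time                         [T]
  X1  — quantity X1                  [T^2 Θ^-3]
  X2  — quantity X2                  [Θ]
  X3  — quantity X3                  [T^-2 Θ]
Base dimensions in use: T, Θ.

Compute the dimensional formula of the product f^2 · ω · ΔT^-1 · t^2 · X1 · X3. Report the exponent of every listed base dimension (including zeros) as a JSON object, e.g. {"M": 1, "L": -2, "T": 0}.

{"T": -1, "Θ": -3}

Dimensional matrix (T×Θ by f×ω×γ×ΔT×t×X1×X2×X3):
  T: [-1 -1 -1  0  1  2  0 -2]
  Θ: [ 0  0  0  1  0 -3  1  1]
  [T]: (2)·-1+(1)·-1+(-1)·0+(2)·1+(1)·2+(1)·-2 = -1
  [Θ]: (2)·0+(1)·0+(-1)·1+(2)·0+(1)·-3+(1)·1 = -3
⇒ T^-1 Θ^-3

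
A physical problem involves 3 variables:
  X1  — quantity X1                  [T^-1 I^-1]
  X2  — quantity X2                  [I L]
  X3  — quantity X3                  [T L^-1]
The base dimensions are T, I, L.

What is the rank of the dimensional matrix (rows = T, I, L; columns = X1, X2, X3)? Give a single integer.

2

Write exponents as rows T,I,L / cols X1,X2,X3:
  T: [-1  0  1]
  I: [-1  1  0]
  L: [ 0  1 -1]
RREF → pivots at {X1,X2} ⇒ r = 2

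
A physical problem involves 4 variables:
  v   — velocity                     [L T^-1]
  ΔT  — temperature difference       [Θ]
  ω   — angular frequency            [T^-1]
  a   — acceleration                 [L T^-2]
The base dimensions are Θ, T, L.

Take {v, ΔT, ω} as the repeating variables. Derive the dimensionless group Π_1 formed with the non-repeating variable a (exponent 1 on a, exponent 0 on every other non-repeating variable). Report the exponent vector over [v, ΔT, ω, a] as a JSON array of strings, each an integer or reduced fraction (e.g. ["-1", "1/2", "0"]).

["-1", "0", "-1", "1"]

Write exponents as rows Θ,T,L / cols v,ΔT,ω,a:
  Θ: [ 0  1  0  0]
  T: [-1  0 -1 -2]
  L: [ 1  0  0  1]
Echelon form has 3 nonzero rows (pivots: v,ΔT,ω)
Pivot set = {v,ΔT,ω}, free = {a}
RREF:
  r0: [   1    0    0    1]
  r1: [   0    1    0    0]
  r2: [   0    0    1    1]
Fix exponent of a at 1; solve each RREF row for its pivot's exponent:
  r0: exp(v) + (1)·1 = 0 ⇒ exp(v) = -1
  r1: exp(ΔT) + (0)·1 = 0 ⇒ exp(ΔT) = 0
  r2: exp(ω) + (1)·1 = 0 ⇒ exp(ω) = -1
Π_1 = v^-1 · ω^-1 · a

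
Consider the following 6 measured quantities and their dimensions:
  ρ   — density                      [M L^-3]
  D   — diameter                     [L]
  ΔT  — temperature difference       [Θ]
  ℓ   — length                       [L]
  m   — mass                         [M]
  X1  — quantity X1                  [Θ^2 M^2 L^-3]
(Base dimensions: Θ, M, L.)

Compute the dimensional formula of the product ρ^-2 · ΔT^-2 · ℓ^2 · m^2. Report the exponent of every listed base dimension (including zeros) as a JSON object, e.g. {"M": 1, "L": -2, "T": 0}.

Write exponents as rows Θ,M,L / cols ρ,D,ΔT,ℓ,m,X1:
  Θ: [ 0  0  1  0  0  2]
  M: [ 1  0  0  0  1  2]
  L: [-3  1  0  1  0 -3]
  [Θ]: (-2)·0+(-2)·1+(2)·0+(2)·0 = -2
  [M]: (-2)·1+(-2)·0+(2)·0+(2)·1 = 0
  [L]: (-2)·-3+(-2)·0+(2)·1+(2)·0 = 8
⇒ Θ^-2 L^8

{"Θ": -2, "M": 0, "L": 8}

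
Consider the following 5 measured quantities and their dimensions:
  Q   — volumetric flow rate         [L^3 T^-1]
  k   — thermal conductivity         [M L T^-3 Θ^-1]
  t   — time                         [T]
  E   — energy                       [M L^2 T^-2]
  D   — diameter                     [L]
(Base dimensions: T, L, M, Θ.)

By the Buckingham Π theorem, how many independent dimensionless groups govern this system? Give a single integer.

Dimensional matrix (T×L×M×Θ by Q×k×t×E×D):
  T: [-1 -3  1 -2  0]
  L: [ 3  1  0  2  1]
  M: [ 0  1  0  1  0]
  Θ: [ 0 -1  0  0  0]
RREF → pivots at {Q,k,t,E} ⇒ r = 4
Π count = n − r = 5 − 4 = 1

1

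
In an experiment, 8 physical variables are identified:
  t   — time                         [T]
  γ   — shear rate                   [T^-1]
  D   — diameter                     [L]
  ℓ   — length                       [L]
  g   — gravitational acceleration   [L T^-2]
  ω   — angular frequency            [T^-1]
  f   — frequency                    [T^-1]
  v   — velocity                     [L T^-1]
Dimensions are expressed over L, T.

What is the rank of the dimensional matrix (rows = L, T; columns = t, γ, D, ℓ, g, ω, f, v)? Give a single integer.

2

Write exponents as rows L,T / cols t,γ,D,ℓ,g,ω,f,v:
  L: [ 0  0  1  1  1  0  0  1]
  T: [ 1 -1  0  0 -2 -1 -1 -1]
Row reduction gives pivot columns t,D; rank = 2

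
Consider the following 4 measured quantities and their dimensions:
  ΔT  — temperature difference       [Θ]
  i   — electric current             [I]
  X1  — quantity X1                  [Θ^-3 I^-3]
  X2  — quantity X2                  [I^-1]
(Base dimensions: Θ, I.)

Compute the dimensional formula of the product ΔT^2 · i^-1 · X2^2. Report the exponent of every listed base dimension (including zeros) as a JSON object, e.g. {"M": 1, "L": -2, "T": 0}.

{"Θ": 2, "I": -3}

Write exponents as rows Θ,I / cols ΔT,i,X1,X2:
  Θ: [ 1  0 -3  0]
  I: [ 0  1 -3 -1]
  [Θ]: (2)·1+(-1)·0+(2)·0 = 2
  [I]: (2)·0+(-1)·1+(2)·-1 = -3
⇒ Θ^2 I^-3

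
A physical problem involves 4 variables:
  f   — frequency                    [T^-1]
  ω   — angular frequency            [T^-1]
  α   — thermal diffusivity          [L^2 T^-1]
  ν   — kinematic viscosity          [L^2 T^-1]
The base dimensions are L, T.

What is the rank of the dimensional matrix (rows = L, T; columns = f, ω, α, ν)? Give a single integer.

2

Dimensional matrix (L×T by f×ω×α×ν):
  L: [ 0  0  2  2]
  T: [-1 -1 -1 -1]
RREF → pivots at {f,α} ⇒ r = 2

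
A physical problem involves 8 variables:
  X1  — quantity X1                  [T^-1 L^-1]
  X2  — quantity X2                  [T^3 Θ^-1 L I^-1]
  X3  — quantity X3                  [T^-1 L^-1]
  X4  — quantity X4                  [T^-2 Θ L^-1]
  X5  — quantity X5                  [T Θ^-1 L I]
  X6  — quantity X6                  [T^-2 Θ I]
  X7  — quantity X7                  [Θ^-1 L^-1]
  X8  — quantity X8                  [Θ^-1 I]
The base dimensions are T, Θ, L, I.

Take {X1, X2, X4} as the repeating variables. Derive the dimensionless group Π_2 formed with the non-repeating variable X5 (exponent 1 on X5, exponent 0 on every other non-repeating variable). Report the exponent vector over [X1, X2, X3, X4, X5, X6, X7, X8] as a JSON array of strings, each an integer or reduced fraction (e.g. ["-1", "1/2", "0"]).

Write exponents as rows T,Θ,L,I / cols X1,X2,X3,X4,X5,X6,X7,X8:
  T: [-1  3 -1 -2  1 -2  0  0]
  Θ: [ 0 -1  0  1 -1  1 -1 -1]
  L: [-1  1 -1 -1  1  0 -1  0]
  I: [ 0 -1  0  0  1  1  0  1]
Row reduction gives pivot columns X1,X2,X4; rank = 3
Repeat: X1,X2,X4; free: X3,X5,X6,X7,X8
RREF:
  r0: [   1    0    1    0    0   -1    2    1]
  r1: [   0    1    0    0   -1   -1    0   -1]
  r2: [   0    0    0    1   -2    0   -1   -2]
  r3: [   0    0    0    0    0    0    0    0]
Fix exponent of X5 at 1, X3 at 0, X6 at 0, X7 at 0, X8 at 0; solve each RREF row for its pivot's exponent:
  r0: exp(X1) + (0)·1 = 0 ⇒ exp(X1) = 0
  r1: exp(X2) + (-1)·1 = 0 ⇒ exp(X2) = 1
  r2: exp(X4) + (-2)·1 = 0 ⇒ exp(X4) = 2
Π_2 = X2 · X4^2 · X5

["0", "1", "0", "2", "1", "0", "0", "0"]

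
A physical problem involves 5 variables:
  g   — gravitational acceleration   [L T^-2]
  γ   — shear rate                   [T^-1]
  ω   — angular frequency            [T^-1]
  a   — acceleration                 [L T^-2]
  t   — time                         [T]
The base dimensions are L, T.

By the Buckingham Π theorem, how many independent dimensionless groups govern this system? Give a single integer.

3

Exponent matrix [L,T] × [g,γ,ω,a,t]:
  L: [ 1  0  0  1  0]
  T: [-2 -1 -1 -2  1]
RREF → pivots at {g,γ} ⇒ r = 2
n=5, r=2 ⇒ 3 dimensionless groups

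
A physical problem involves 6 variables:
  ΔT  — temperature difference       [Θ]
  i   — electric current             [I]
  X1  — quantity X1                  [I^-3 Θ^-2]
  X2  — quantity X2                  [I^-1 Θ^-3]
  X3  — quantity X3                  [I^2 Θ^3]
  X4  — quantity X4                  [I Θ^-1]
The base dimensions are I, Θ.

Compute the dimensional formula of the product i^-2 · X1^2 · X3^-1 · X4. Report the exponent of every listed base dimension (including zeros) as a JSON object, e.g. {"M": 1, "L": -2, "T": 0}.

Dimensional matrix (I×Θ by ΔT×i×X1×X2×X3×X4):
  I: [ 0  1 -3 -1  2  1]
  Θ: [ 1  0 -2 -3  3 -1]
  [I]: (-2)·1+(2)·-3+(-1)·2+(1)·1 = -9
  [Θ]: (-2)·0+(2)·-2+(-1)·3+(1)·-1 = -8
⇒ I^-9 Θ^-8

{"I": -9, "Θ": -8}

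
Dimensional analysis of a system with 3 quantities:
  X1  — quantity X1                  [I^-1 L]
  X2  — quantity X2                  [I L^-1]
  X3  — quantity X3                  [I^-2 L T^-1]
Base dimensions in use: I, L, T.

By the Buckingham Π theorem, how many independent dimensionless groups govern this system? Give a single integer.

Exponent matrix [I,L,T] × [X1,X2,X3]:
  I: [-1  1 -2]
  L: [ 1 -1  1]
  T: [ 0  0 -1]
RREF → pivots at {X1,X3} ⇒ r = 2
n=3, r=2 ⇒ 1 dimensionless group

1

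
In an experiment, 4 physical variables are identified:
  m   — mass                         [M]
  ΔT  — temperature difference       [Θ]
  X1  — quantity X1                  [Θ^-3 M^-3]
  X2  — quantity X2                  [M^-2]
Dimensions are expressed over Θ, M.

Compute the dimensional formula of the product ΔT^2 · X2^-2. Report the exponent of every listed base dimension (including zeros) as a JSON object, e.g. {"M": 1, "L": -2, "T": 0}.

Exponent matrix [Θ,M] × [m,ΔT,X1,X2]:
  Θ: [ 0  1 -3  0]
  M: [ 1  0 -3 -2]
  [Θ]: (2)·1+(-2)·0 = 2
  [M]: (2)·0+(-2)·-2 = 4
⇒ Θ^2 M^4

{"Θ": 2, "M": 4}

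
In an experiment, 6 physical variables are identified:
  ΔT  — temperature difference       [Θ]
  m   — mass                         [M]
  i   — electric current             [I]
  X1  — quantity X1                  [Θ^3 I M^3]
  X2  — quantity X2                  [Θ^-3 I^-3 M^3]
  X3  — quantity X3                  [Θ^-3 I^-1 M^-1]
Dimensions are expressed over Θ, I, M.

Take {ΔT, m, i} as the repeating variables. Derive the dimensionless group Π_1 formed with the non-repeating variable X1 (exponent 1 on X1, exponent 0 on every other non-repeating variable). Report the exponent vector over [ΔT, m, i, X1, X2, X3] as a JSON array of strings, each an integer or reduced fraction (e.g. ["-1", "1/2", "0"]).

Dimensional matrix (Θ×I×M by ΔT×m×i×X1×X2×X3):
  Θ: [ 1  0  0  3 -3 -3]
  I: [ 0  0  1  1 -3 -1]
  M: [ 0  1  0  3  3 -1]
Row reduction gives pivot columns ΔT,m,i; rank = 3
Repeat: ΔT,m,i; free: X1,X2,X3
RREF:
  r0: [   1    0    0    3   -3   -3]
  r1: [   0    1    0    3    3   -1]
  r2: [   0    0    1    1   -3   -1]
Fix exponent of X1 at 1, X2 at 0, X3 at 0; solve each RREF row for its pivot's exponent:
  r0: exp(ΔT) + (3)·1 = 0 ⇒ exp(ΔT) = -3
  r1: exp(m) + (3)·1 = 0 ⇒ exp(m) = -3
  r2: exp(i) + (1)·1 = 0 ⇒ exp(i) = -1
Π_1 = ΔT^-3 · m^-3 · i^-1 · X1

["-3", "-3", "-1", "1", "0", "0"]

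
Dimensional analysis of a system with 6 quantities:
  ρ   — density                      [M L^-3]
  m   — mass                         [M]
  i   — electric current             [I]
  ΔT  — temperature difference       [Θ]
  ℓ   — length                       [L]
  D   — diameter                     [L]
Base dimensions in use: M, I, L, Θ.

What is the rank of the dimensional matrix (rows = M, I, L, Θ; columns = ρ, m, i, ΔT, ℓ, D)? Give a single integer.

Write exponents as rows M,I,L,Θ / cols ρ,m,i,ΔT,ℓ,D:
  M: [ 1  1  0  0  0  0]
  I: [ 0  0  1  0  0  0]
  L: [-3  0  0  0  1  1]
  Θ: [ 0  0  0  1  0  0]
RREF → pivots at {ρ,m,i,ΔT} ⇒ r = 4

4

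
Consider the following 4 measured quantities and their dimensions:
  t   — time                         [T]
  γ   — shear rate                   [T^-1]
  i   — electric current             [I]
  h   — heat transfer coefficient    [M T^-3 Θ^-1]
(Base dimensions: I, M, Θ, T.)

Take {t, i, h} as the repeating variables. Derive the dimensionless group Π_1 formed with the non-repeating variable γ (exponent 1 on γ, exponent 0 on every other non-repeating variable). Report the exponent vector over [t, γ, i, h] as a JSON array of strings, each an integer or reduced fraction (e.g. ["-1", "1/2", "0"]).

Dimensional matrix (I×M×Θ×T by t×γ×i×h):
  I: [ 0  0  1  0]
  M: [ 0  0  0  1]
  Θ: [ 0  0  0 -1]
  T: [ 1 -1  0 -3]
RREF → pivots at {t,i,h} ⇒ r = 3
Repeat: t,i,h; free: γ
RREF:
  r0: [   1   -1    0    0]
  r1: [   0    0    1    0]
  r2: [   0    0    0    1]
  r3: [   0    0    0    0]
Fix exponent of γ at 1; solve each RREF row for its pivot's exponent:
  r0: exp(t) + (-1)·1 = 0 ⇒ exp(t) = 1
  r1: exp(i) + (0)·1 = 0 ⇒ exp(i) = 0
  r2: exp(h) + (0)·1 = 0 ⇒ exp(h) = 0
Π_1 = t · γ

["1", "1", "0", "0"]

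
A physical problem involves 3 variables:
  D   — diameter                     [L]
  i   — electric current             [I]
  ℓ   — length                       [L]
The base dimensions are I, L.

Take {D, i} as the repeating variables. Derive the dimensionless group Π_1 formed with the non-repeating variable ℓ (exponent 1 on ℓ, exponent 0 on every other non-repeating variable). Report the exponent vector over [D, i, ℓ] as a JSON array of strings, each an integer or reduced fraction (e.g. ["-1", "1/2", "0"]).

Dimensional matrix (I×L by D×i×ℓ):
  I: [ 0  1  0]
  L: [ 1  0  1]
Echelon form has 2 nonzero rows (pivots: D,i)
Pivot set = {D,i}, free = {ℓ}
RREF:
  r0: [   1    0    1]
  r1: [   0    1    0]
Fix exponent of ℓ at 1; solve each RREF row for its pivot's exponent:
  r0: exp(D) + (1)·1 = 0 ⇒ exp(D) = -1
  r1: exp(i) + (0)·1 = 0 ⇒ exp(i) = 0
Π_1 = D^-1 · ℓ

["-1", "0", "1"]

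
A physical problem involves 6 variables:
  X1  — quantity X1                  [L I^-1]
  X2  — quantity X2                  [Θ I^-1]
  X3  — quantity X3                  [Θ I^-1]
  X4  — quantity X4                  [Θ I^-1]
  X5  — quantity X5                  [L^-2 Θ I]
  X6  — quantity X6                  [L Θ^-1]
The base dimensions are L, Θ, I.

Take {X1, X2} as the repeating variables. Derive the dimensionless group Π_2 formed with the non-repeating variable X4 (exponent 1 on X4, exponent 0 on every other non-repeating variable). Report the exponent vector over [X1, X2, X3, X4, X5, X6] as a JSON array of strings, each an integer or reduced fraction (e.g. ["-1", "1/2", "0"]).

["0", "-1", "0", "1", "0", "0"]

Exponent matrix [L,Θ,I] × [X1,X2,X3,X4,X5,X6]:
  L: [ 1  0  0  0 -2  1]
  Θ: [ 0  1  1  1  1 -1]
  I: [-1 -1 -1 -1  1  0]
Row reduction gives pivot columns X1,X2; rank = 2
Repeat: X1,X2; free: X3,X4,X5,X6
RREF:
  r0: [   1    0    0    0   -2    1]
  r1: [   0    1    1    1    1   -1]
  r2: [   0    0    0    0    0    0]
Fix exponent of X4 at 1, X3 at 0, X5 at 0, X6 at 0; solve each RREF row for its pivot's exponent:
  r0: exp(X1) + (0)·1 = 0 ⇒ exp(X1) = 0
  r1: exp(X2) + (1)·1 = 0 ⇒ exp(X2) = -1
Π_2 = X2^-1 · X4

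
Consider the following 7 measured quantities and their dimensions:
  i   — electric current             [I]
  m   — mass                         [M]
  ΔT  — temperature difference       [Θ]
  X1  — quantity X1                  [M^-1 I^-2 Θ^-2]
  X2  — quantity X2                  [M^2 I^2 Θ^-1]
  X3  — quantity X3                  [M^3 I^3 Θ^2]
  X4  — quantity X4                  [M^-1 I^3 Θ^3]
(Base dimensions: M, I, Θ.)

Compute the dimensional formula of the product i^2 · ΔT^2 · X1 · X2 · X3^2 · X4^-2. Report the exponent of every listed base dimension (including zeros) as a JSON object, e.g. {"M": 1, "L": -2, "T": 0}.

{"M": 9, "I": 2, "Θ": -3}

Write exponents as rows M,I,Θ / cols i,m,ΔT,X1,X2,X3,X4:
  M: [ 0  1  0 -1  2  3 -1]
  I: [ 1  0  0 -2  2  3  3]
  Θ: [ 0  0  1 -2 -1  2  3]
  [M]: (2)·0+(2)·0+(1)·-1+(1)·2+(2)·3+(-2)·-1 = 9
  [I]: (2)·1+(2)·0+(1)·-2+(1)·2+(2)·3+(-2)·3 = 2
  [Θ]: (2)·0+(2)·1+(1)·-2+(1)·-1+(2)·2+(-2)·3 = -3
⇒ M^9 I^2 Θ^-3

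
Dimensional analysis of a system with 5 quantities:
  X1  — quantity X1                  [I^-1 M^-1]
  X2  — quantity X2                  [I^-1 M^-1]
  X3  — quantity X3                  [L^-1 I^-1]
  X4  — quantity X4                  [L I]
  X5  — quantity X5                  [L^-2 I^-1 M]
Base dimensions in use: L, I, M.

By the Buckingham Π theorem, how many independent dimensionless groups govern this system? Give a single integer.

Exponent matrix [L,I,M] × [X1,X2,X3,X4,X5]:
  L: [ 0  0 -1  1 -2]
  I: [-1 -1 -1  1 -1]
  M: [-1 -1  0  0  1]
Row reduction gives pivot columns X1,X3; rank = 2
n=5, r=2 ⇒ 3 dimensionless groups

3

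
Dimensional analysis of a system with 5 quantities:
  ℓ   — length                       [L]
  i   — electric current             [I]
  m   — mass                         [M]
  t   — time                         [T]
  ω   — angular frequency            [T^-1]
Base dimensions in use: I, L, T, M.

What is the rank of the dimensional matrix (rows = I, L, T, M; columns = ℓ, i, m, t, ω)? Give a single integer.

4

Write exponents as rows I,L,T,M / cols ℓ,i,m,t,ω:
  I: [ 0  1  0  0  0]
  L: [ 1  0  0  0  0]
  T: [ 0  0  0  1 -1]
  M: [ 0  0  1  0  0]
RREF → pivots at {ℓ,i,m,t} ⇒ r = 4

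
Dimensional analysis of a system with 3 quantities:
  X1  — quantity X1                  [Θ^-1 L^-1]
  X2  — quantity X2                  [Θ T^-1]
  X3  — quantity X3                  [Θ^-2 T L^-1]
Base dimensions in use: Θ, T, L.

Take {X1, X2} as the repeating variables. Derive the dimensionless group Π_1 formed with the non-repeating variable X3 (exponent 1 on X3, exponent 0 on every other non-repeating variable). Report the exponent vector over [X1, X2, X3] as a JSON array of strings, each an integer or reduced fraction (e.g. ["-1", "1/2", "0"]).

Exponent matrix [Θ,T,L] × [X1,X2,X3]:
  Θ: [-1  1 -2]
  T: [ 0 -1  1]
  L: [-1  0 -1]
RREF → pivots at {X1,X2} ⇒ r = 2
Pivot set = {X1,X2}, free = {X3}
RREF:
  r0: [   1    0    1]
  r1: [   0    1   -1]
  r2: [   0    0    0]
Fix exponent of X3 at 1; solve each RREF row for its pivot's exponent:
  r0: exp(X1) + (1)·1 = 0 ⇒ exp(X1) = -1
  r1: exp(X2) + (-1)·1 = 0 ⇒ exp(X2) = 1
Π_1 = X1^-1 · X2 · X3

["-1", "1", "1"]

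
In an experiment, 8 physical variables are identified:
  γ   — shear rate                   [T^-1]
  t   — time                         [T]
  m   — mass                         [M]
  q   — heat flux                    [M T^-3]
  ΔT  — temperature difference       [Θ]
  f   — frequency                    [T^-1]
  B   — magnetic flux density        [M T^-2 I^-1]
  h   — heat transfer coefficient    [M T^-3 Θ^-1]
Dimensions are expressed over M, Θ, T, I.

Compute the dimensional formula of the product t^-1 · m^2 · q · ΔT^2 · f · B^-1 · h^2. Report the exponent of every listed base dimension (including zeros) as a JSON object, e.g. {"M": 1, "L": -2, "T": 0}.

Write exponents as rows M,Θ,T,I / cols γ,t,m,q,ΔT,f,B,h:
  M: [ 0  0  1  1  0  0  1  1]
  Θ: [ 0  0  0  0  1  0  0 -1]
  T: [-1  1  0 -3  0 -1 -2 -3]
  I: [ 0  0  0  0  0  0 -1  0]
  [M]: (-1)·0+(2)·1+(1)·1+(2)·0+(1)·0+(-1)·1+(2)·1 = 4
  [Θ]: (-1)·0+(2)·0+(1)·0+(2)·1+(1)·0+(-1)·0+(2)·-1 = 0
  [T]: (-1)·1+(2)·0+(1)·-3+(2)·0+(1)·-1+(-1)·-2+(2)·-3 = -9
  [I]: (-1)·0+(2)·0+(1)·0+(2)·0+(1)·0+(-1)·-1+(2)·0 = 1
⇒ M^4 T^-9 I

{"M": 4, "Θ": 0, "T": -9, "I": 1}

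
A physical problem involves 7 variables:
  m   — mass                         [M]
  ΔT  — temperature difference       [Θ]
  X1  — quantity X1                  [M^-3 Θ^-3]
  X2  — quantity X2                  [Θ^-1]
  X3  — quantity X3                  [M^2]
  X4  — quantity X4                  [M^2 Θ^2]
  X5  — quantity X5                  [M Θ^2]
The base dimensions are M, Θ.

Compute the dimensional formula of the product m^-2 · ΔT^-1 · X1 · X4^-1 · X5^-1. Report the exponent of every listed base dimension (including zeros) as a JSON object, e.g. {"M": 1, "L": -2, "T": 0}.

{"M": -8, "Θ": -8}

Write exponents as rows M,Θ / cols m,ΔT,X1,X2,X3,X4,X5:
  M: [ 1  0 -3  0  2  2  1]
  Θ: [ 0  1 -3 -1  0  2  2]
  [M]: (-2)·1+(-1)·0+(1)·-3+(-1)·2+(-1)·1 = -8
  [Θ]: (-2)·0+(-1)·1+(1)·-3+(-1)·2+(-1)·2 = -8
⇒ M^-8 Θ^-8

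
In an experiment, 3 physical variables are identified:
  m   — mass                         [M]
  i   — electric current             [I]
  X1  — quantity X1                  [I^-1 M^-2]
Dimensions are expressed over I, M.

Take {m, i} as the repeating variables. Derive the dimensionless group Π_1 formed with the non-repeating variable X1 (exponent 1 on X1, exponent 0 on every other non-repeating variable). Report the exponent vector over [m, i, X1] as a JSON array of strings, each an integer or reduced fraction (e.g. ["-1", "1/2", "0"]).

["2", "1", "1"]

Dimensional matrix (I×M by m×i×X1):
  I: [ 0  1 -1]
  M: [ 1  0 -2]
RREF → pivots at {m,i} ⇒ r = 2
Repeat: m,i; free: X1
RREF:
  r0: [   1    0   -2]
  r1: [   0    1   -1]
Fix exponent of X1 at 1; solve each RREF row for its pivot's exponent:
  r0: exp(m) + (-2)·1 = 0 ⇒ exp(m) = 2
  r1: exp(i) + (-1)·1 = 0 ⇒ exp(i) = 1
Π_1 = m^2 · i · X1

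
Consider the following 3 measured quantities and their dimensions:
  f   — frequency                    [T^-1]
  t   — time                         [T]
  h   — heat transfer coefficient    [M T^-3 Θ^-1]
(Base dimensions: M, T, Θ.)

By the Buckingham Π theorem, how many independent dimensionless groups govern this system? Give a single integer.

Dimensional matrix (M×T×Θ by f×t×h):
  M: [ 0  0  1]
  T: [-1  1 -3]
  Θ: [ 0  0 -1]
RREF → pivots at {f,h} ⇒ r = 2
n=3, r=2 ⇒ 1 dimensionless group

1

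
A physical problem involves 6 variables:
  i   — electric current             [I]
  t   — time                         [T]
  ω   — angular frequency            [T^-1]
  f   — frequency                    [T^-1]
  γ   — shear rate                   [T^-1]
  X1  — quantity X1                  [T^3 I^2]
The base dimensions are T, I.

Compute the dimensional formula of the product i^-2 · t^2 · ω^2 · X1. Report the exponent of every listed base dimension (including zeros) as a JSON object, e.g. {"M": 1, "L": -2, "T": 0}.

Write exponents as rows T,I / cols i,t,ω,f,γ,X1:
  T: [ 0  1 -1 -1 -1  3]
  I: [ 1  0  0  0  0  2]
  [T]: (-2)·0+(2)·1+(2)·-1+(1)·3 = 3
  [I]: (-2)·1+(2)·0+(2)·0+(1)·2 = 0
⇒ T^3

{"T": 3, "I": 0}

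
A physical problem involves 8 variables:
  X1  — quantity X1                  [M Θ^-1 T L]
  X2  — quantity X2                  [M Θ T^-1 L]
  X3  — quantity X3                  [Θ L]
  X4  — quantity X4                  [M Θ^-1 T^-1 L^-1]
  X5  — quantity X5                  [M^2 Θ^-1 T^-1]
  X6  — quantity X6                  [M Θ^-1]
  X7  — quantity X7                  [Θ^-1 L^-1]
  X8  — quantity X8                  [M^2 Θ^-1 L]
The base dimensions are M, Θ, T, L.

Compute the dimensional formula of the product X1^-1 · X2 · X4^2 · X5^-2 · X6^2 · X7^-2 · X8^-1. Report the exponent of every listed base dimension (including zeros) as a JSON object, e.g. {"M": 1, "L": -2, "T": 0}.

Write exponents as rows M,Θ,T,L / cols X1,X2,X3,X4,X5,X6,X7,X8:
  M: [ 1  1  0  1  2  1  0  2]
  Θ: [-1  1  1 -1 -1 -1 -1 -1]
  T: [ 1 -1  0 -1 -1  0  0  0]
  L: [ 1  1  1 -1  0  0 -1  1]
  [M]: (-1)·1+(1)·1+(2)·1+(-2)·2+(2)·1+(-2)·0+(-1)·2 = -2
  [Θ]: (-1)·-1+(1)·1+(2)·-1+(-2)·-1+(2)·-1+(-2)·-1+(-1)·-1 = 3
  [T]: (-1)·1+(1)·-1+(2)·-1+(-2)·-1+(2)·0+(-2)·0+(-1)·0 = -2
  [L]: (-1)·1+(1)·1+(2)·-1+(-2)·0+(2)·0+(-2)·-1+(-1)·1 = -1
⇒ M^-2 Θ^3 T^-2 L^-1

{"M": -2, "Θ": 3, "T": -2, "L": -1}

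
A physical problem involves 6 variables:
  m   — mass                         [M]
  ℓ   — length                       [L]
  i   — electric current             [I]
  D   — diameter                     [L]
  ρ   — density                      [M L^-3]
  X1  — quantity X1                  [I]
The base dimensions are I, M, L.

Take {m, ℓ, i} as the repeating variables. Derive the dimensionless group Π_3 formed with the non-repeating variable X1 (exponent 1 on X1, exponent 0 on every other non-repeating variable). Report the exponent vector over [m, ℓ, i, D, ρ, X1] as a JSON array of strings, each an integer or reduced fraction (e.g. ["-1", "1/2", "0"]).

Dimensional matrix (I×M×L by m×ℓ×i×D×ρ×X1):
  I: [ 0  0  1  0  0  1]
  M: [ 1  0  0  0  1  0]
  L: [ 0  1  0  1 -3  0]
RREF → pivots at {m,ℓ,i} ⇒ r = 3
Repeat: m,ℓ,i; free: D,ρ,X1
RREF:
  r0: [   1    0    0    0    1    0]
  r1: [   0    1    0    1   -3    0]
  r2: [   0    0    1    0    0    1]
Fix exponent of X1 at 1, D at 0, ρ at 0; solve each RREF row for its pivot's exponent:
  r0: exp(m) + (0)·1 = 0 ⇒ exp(m) = 0
  r1: exp(ℓ) + (0)·1 = 0 ⇒ exp(ℓ) = 0
  r2: exp(i) + (1)·1 = 0 ⇒ exp(i) = -1
Π_3 = i^-1 · X1

["0", "0", "-1", "0", "0", "1"]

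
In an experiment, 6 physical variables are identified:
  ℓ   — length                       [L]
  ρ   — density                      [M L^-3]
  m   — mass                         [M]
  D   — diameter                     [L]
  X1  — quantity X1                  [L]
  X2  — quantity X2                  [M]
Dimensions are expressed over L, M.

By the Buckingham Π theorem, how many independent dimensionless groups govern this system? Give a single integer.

Write exponents as rows L,M / cols ℓ,ρ,m,D,X1,X2:
  L: [ 1 -3  0  1  1  0]
  M: [ 0  1  1  0  0  1]
Echelon form has 2 nonzero rows (pivots: ℓ,ρ)
6 vars − rank 2 = 4 Π groups

4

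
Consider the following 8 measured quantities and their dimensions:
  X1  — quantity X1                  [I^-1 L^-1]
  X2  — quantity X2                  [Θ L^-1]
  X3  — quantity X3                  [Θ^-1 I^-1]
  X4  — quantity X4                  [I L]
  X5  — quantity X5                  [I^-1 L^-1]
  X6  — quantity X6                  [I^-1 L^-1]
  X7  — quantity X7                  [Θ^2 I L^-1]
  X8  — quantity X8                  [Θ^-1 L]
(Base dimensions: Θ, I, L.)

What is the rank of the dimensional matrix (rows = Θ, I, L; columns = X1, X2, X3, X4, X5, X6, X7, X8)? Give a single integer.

Exponent matrix [Θ,I,L] × [X1,X2,X3,X4,X5,X6,X7,X8]:
  Θ: [ 0  1 -1  0  0  0  2 -1]
  I: [-1  0 -1  1 -1 -1  1  0]
  L: [-1 -1  0  1 -1 -1 -1  1]
Echelon form has 2 nonzero rows (pivots: X1,X2)

2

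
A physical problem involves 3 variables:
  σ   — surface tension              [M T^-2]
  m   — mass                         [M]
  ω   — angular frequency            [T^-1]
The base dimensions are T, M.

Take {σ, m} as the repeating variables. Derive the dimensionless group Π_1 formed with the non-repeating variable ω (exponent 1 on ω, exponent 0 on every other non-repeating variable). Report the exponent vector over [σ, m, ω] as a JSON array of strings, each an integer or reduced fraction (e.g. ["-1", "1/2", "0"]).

Exponent matrix [T,M] × [σ,m,ω]:
  T: [-2  0 -1]
  M: [ 1  1  0]
Echelon form has 2 nonzero rows (pivots: σ,m)
Pivot set = {σ,m}, free = {ω}
RREF:
  r0: [   1    0  1/2]
  r1: [   0    1 -1/2]
Fix exponent of ω at 1; solve each RREF row for its pivot's exponent:
  r0: exp(σ) + (1/2)·1 = 0 ⇒ exp(σ) = -1/2
  r1: exp(m) + (-1/2)·1 = 0 ⇒ exp(m) = 1/2
Π_1 = σ^(-1/2) · m^(1/2) · ω

["-1/2", "1/2", "1"]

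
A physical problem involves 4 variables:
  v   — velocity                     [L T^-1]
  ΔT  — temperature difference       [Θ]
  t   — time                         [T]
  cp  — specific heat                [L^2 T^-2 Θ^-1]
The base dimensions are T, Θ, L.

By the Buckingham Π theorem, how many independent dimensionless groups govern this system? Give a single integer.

Exponent matrix [T,Θ,L] × [v,ΔT,t,cp]:
  T: [-1  0  1 -2]
  Θ: [ 0  1  0 -1]
  L: [ 1  0  0  2]
Echelon form has 3 nonzero rows (pivots: v,ΔT,t)
n=4, r=3 ⇒ 1 dimensionless group

1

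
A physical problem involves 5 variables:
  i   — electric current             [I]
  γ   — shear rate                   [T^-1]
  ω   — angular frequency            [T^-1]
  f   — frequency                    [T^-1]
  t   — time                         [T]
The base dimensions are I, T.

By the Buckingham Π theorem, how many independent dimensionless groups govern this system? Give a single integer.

Write exponents as rows I,T / cols i,γ,ω,f,t:
  I: [ 1  0  0  0  0]
  T: [ 0 -1 -1 -1  1]
RREF → pivots at {i,γ} ⇒ r = 2
Π count = n − r = 5 − 2 = 3

3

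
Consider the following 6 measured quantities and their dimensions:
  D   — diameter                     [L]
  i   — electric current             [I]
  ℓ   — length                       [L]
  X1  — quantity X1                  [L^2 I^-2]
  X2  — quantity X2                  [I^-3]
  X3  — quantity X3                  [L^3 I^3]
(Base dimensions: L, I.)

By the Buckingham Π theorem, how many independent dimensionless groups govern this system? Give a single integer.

Exponent matrix [L,I] × [D,i,ℓ,X1,X2,X3]:
  L: [ 1  0  1  2  0  3]
  I: [ 0  1  0 -2 -3  3]
RREF → pivots at {D,i} ⇒ r = 2
n=6, r=2 ⇒ 4 dimensionless groups

4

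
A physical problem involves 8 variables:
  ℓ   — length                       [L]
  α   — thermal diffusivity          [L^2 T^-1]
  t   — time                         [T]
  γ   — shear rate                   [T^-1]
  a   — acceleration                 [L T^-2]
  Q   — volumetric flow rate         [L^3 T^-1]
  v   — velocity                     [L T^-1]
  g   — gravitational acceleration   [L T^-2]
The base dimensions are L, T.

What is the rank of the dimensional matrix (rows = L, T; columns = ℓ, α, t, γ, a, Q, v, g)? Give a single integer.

Dimensional matrix (L×T by ℓ×α×t×γ×a×Q×v×g):
  L: [ 1  2  0  0  1  3  1  1]
  T: [ 0 -1  1 -1 -2 -1 -1 -2]
RREF → pivots at {ℓ,α} ⇒ r = 2

2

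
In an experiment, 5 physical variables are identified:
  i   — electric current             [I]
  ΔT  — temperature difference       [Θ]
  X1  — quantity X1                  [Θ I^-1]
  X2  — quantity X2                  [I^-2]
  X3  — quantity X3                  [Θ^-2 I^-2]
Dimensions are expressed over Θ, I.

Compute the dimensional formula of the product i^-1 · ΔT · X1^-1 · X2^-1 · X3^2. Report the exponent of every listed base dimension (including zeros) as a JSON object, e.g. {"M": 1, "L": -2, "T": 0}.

Exponent matrix [Θ,I] × [i,ΔT,X1,X2,X3]:
  Θ: [ 0  1  1  0 -2]
  I: [ 1  0 -1 -2 -2]
  [Θ]: (-1)·0+(1)·1+(-1)·1+(-1)·0+(2)·-2 = -4
  [I]: (-1)·1+(1)·0+(-1)·-1+(-1)·-2+(2)·-2 = -2
⇒ Θ^-4 I^-2

{"Θ": -4, "I": -2}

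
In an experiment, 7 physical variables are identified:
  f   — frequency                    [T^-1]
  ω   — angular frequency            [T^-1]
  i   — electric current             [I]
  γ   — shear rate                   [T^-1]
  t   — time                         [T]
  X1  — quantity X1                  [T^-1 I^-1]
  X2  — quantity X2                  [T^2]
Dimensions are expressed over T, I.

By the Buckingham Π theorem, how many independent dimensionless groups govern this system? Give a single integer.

5

Dimensional matrix (T×I by f×ω×i×γ×t×X1×X2):
  T: [-1 -1  0 -1  1 -1  2]
  I: [ 0  0  1  0  0 -1  0]
Echelon form has 2 nonzero rows (pivots: f,i)
7 vars − rank 2 = 5 Π groups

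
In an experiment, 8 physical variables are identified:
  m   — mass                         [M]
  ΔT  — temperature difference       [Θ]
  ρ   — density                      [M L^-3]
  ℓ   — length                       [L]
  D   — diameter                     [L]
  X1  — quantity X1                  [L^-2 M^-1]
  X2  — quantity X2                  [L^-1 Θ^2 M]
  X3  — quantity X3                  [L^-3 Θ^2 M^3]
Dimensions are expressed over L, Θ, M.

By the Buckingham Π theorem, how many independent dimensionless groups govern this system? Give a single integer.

Exponent matrix [L,Θ,M] × [m,ΔT,ρ,ℓ,D,X1,X2,X3]:
  L: [ 0  0 -3  1  1 -2 -1 -3]
  Θ: [ 0  1  0  0  0  0  2  2]
  M: [ 1  0  1  0  0 -1  1  3]
RREF → pivots at {m,ΔT,ρ} ⇒ r = 3
8 vars − rank 3 = 5 Π groups

5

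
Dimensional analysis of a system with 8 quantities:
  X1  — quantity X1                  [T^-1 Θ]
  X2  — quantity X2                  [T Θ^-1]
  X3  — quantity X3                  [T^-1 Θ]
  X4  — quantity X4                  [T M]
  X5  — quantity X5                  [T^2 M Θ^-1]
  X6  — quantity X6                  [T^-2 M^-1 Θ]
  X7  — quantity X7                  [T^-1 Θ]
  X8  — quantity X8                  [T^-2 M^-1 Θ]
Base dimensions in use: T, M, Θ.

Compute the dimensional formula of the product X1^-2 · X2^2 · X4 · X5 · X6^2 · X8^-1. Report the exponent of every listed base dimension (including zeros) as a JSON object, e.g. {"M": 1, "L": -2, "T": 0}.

{"T": 5, "M": 1, "Θ": -4}

Exponent matrix [T,M,Θ] × [X1,X2,X3,X4,X5,X6,X7,X8]:
  T: [-1  1 -1  1  2 -2 -1 -2]
  M: [ 0  0  0  1  1 -1  0 -1]
  Θ: [ 1 -1  1  0 -1  1  1  1]
  [T]: (-2)·-1+(2)·1+(1)·1+(1)·2+(2)·-2+(-1)·-2 = 5
  [M]: (-2)·0+(2)·0+(1)·1+(1)·1+(2)·-1+(-1)·-1 = 1
  [Θ]: (-2)·1+(2)·-1+(1)·0+(1)·-1+(2)·1+(-1)·1 = -4
⇒ T^5 M Θ^-4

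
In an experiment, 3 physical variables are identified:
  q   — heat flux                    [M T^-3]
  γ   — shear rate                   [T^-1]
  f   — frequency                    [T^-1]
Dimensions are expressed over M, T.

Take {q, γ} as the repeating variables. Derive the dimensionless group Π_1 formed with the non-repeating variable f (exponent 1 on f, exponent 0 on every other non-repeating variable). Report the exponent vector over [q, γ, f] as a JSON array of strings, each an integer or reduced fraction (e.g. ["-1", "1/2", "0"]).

["0", "-1", "1"]

Dimensional matrix (M×T by q×γ×f):
  M: [ 1  0  0]
  T: [-3 -1 -1]
Row reduction gives pivot columns q,γ; rank = 2
Pivot set = {q,γ}, free = {f}
RREF:
  r0: [   1    0    0]
  r1: [   0    1    1]
Fix exponent of f at 1; solve each RREF row for its pivot's exponent:
  r0: exp(q) + (0)·1 = 0 ⇒ exp(q) = 0
  r1: exp(γ) + (1)·1 = 0 ⇒ exp(γ) = -1
Π_1 = γ^-1 · f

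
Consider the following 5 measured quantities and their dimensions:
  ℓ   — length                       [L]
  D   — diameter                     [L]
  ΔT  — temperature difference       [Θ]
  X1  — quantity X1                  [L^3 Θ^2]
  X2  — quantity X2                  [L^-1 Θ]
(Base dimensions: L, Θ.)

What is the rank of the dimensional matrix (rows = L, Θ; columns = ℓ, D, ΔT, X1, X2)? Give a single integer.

Dimensional matrix (L×Θ by ℓ×D×ΔT×X1×X2):
  L: [ 1  1  0  3 -1]
  Θ: [ 0  0  1  2  1]
RREF → pivots at {ℓ,ΔT} ⇒ r = 2

2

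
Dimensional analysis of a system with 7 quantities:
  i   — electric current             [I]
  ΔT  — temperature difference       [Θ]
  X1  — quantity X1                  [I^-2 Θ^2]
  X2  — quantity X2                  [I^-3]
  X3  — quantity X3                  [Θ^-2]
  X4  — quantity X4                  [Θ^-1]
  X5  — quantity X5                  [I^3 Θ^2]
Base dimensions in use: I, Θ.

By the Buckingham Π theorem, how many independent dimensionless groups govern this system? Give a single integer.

5

Exponent matrix [I,Θ] × [i,ΔT,X1,X2,X3,X4,X5]:
  I: [ 1  0 -2 -3  0  0  3]
  Θ: [ 0  1  2  0 -2 -1  2]
Echelon form has 2 nonzero rows (pivots: i,ΔT)
7 vars − rank 2 = 5 Π groups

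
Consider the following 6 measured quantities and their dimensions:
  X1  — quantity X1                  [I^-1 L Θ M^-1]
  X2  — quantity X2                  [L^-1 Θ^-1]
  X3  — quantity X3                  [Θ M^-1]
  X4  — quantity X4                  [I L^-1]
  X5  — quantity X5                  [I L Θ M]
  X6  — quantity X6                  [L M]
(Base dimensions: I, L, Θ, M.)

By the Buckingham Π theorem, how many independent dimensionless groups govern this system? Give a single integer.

3

Exponent matrix [I,L,Θ,M] × [X1,X2,X3,X4,X5,X6]:
  I: [-1  0  0  1  1  0]
  L: [ 1 -1  0 -1  1  1]
  Θ: [ 1 -1  1  0  1  0]
  M: [-1  0 -1  0  1  1]
RREF → pivots at {X1,X2,X3} ⇒ r = 3
Π count = n − r = 6 − 3 = 3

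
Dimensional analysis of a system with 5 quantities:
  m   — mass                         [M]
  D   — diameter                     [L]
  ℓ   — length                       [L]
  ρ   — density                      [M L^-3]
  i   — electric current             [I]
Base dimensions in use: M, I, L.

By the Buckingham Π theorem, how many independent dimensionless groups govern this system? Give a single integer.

Exponent matrix [M,I,L] × [m,D,ℓ,ρ,i]:
  M: [ 1  0  0  1  0]
  I: [ 0  0  0  0  1]
  L: [ 0  1  1 -3  0]
Row reduction gives pivot columns m,D,i; rank = 3
n=5, r=3 ⇒ 2 dimensionless groups

2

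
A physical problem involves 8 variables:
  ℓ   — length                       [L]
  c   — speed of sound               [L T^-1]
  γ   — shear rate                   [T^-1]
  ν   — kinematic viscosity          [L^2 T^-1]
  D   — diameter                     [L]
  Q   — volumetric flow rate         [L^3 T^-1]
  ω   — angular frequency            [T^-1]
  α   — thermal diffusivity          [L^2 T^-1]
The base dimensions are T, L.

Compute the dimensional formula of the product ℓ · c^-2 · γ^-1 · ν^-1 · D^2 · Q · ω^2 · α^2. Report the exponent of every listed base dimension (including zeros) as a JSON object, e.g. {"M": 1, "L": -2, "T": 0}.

Exponent matrix [T,L] × [ℓ,c,γ,ν,D,Q,ω,α]:
  T: [ 0 -1 -1 -1  0 -1 -1 -1]
  L: [ 1  1  0  2  1  3  0  2]
  [T]: (1)·0+(-2)·-1+(-1)·-1+(-1)·-1+(2)·0+(1)·-1+(2)·-1+(2)·-1 = -1
  [L]: (1)·1+(-2)·1+(-1)·0+(-1)·2+(2)·1+(1)·3+(2)·0+(2)·2 = 6
⇒ T^-1 L^6

{"T": -1, "L": 6}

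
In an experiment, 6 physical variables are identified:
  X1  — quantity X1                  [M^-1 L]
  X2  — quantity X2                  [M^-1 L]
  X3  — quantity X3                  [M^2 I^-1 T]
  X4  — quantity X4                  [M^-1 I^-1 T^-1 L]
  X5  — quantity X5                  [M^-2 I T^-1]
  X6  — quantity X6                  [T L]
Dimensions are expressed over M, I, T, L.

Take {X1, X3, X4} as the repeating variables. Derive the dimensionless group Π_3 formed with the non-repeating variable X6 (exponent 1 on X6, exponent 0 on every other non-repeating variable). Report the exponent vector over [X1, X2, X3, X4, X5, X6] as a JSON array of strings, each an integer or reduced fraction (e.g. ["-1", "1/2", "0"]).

["-3/2", "0", "-1/2", "1/2", "0", "1"]

Dimensional matrix (M×I×T×L by X1×X2×X3×X4×X5×X6):
  M: [-1 -1  2 -1 -2  0]
  I: [ 0  0 -1 -1  1  0]
  T: [ 0  0  1 -1 -1  1]
  L: [ 1  1  0  1  0  1]
RREF → pivots at {X1,X3,X4} ⇒ r = 3
Repeat: X1,X3,X4; free: X2,X5,X6
RREF:
  r0: [   1    1    0    0    0  3/2]
  r1: [   0    0    1    0   -1  1/2]
  r2: [   0    0    0    1    0 -1/2]
  r3: [   0    0    0    0    0    0]
Fix exponent of X6 at 1, X2 at 0, X5 at 0; solve each RREF row for its pivot's exponent:
  r0: exp(X1) + (3/2)·1 = 0 ⇒ exp(X1) = -3/2
  r1: exp(X3) + (1/2)·1 = 0 ⇒ exp(X3) = -1/2
  r2: exp(X4) + (-1/2)·1 = 0 ⇒ exp(X4) = 1/2
Π_3 = X1^(-3/2) · X3^(-1/2) · X4^(1/2) · X6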